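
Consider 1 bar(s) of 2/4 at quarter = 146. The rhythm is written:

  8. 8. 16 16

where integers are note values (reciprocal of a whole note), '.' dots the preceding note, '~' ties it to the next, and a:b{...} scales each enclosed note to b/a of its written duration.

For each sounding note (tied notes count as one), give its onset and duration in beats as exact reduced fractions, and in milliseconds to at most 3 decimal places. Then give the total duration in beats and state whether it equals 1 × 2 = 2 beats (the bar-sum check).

1) 0.0ms=0b +308.219ms=3/4b
2) 308.219ms=3/4b +308.219ms=3/4b
3) 616.438ms=3/2b +102.74ms=1/4b
4) 719.178ms=7/4b +102.74ms=1/4b
Σ=2b of 2 (146bpm 2/4) — PASS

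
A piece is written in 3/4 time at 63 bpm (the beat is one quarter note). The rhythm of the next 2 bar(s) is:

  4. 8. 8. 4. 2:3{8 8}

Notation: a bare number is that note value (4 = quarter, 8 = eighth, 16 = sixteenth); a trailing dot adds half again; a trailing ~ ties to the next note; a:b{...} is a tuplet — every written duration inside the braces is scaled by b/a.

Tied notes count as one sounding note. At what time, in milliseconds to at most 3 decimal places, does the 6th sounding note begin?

1. 0.0ms @ 0 + 1428.571ms (3/2)
2. 1428.571ms @ 3/2 + 714.286ms (3/4)
3. 2142.857ms @ 9/4 + 714.286ms (3/4)
4. 2857.143ms @ 3 + 1428.571ms (3/2)
5. 4285.714ms @ 9/2 + 714.286ms (3/4)
6. 5000.0ms @ 21/4 + 714.286ms (3/4)

note 6 onset = 21/4b = 5000.0ms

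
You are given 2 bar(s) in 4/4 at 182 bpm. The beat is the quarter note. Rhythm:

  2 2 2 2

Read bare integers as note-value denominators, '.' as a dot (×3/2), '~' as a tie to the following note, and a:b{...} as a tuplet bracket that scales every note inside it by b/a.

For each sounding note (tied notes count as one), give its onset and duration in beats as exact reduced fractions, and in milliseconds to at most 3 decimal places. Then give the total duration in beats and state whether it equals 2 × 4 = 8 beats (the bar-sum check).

1) 0.0ms=0b +659.341ms=2b
2) 659.341ms=2b +659.341ms=2b
3) 1318.681ms=4b +659.341ms=2b
4) 1978.022ms=6b +659.341ms=2b
Σ=8b of 8 (182bpm 4/4) — PASS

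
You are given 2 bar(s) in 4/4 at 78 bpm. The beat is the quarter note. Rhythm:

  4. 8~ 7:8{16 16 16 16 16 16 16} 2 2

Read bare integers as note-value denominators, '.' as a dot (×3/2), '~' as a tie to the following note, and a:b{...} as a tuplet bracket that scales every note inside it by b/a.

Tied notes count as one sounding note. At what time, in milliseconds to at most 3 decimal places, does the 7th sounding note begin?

note 7 onset = 24/7b = 2637.363ms

1. 0.0ms @ 0 + 1153.846ms (3/2)
2. 1153.846ms @ 3/2 + 604.396ms (11/14)
3. 1758.242ms @ 16/7 + 219.78ms (2/7)
4. 1978.022ms @ 18/7 + 219.78ms (2/7)
5. 2197.802ms @ 20/7 + 219.78ms (2/7)
6. 2417.582ms @ 22/7 + 219.78ms (2/7)
7. 2637.363ms @ 24/7 + 219.78ms (2/7)
8. 2857.143ms @ 26/7 + 219.78ms (2/7)
9. 3076.923ms @ 4 + 1538.462ms (2)
10. 4615.385ms @ 6 + 1538.462ms (2)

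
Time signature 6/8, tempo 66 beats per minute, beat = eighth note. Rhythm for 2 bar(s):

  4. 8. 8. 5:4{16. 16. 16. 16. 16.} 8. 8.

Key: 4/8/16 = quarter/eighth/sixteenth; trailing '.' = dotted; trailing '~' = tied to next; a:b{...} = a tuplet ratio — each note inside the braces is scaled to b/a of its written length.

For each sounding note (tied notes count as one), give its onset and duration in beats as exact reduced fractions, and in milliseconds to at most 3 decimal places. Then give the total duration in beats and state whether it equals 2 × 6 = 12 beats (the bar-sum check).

1) 0.0ms=0b +2727.273ms=3b
2) 2727.273ms=3b +1363.636ms=3/2b
3) 4090.909ms=9/2b +1363.636ms=3/2b
4) 5454.545ms=6b +545.455ms=3/5b
5) 6000.0ms=33/5b +545.455ms=3/5b
6) 6545.455ms=36/5b +545.455ms=3/5b
7) 7090.909ms=39/5b +545.455ms=3/5b
8) 7636.364ms=42/5b +545.455ms=3/5b
9) 8181.818ms=9b +1363.636ms=3/2b
10) 9545.455ms=21/2b +1363.636ms=3/2b
Σ=12b of 12 (66bpm 6/8) — PASS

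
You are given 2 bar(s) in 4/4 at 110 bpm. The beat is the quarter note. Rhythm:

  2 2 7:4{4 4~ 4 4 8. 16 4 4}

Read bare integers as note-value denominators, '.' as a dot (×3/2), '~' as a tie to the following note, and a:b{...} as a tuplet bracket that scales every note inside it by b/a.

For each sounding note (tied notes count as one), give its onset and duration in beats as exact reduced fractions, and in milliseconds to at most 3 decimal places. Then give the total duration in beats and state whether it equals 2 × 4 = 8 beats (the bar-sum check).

1) 0.0ms=0b +1090.909ms=2b
2) 1090.909ms=2b +1090.909ms=2b
3) 2181.818ms=4b +311.688ms=4/7b
4) 2493.506ms=32/7b +623.377ms=8/7b
5) 3116.883ms=40/7b +311.688ms=4/7b
6) 3428.571ms=44/7b +233.766ms=3/7b
7) 3662.338ms=47/7b +77.922ms=1/7b
8) 3740.26ms=48/7b +311.688ms=4/7b
9) 4051.948ms=52/7b +311.688ms=4/7b
Σ=8b of 8 (110bpm 4/4) — PASS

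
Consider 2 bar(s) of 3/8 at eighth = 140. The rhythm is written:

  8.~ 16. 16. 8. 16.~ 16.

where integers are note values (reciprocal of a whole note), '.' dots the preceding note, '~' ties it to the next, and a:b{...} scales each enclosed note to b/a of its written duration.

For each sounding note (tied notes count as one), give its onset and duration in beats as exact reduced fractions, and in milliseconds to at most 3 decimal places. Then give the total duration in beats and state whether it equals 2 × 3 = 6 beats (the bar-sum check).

1) 0.0ms=0b +964.286ms=9/4b
2) 964.286ms=9/4b +321.429ms=3/4b
3) 1285.714ms=3b +642.857ms=3/2b
4) 1928.571ms=9/2b +642.857ms=3/2b
Σ=6b of 6 (140bpm 3/8) — PASS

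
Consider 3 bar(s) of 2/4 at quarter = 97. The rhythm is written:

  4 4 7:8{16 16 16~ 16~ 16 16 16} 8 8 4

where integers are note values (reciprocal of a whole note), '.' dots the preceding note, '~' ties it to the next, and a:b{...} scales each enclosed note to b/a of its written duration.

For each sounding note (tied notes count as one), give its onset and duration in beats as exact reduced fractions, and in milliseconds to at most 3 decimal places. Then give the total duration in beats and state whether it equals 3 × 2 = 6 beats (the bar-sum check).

1) 0.0ms=0b +618.557ms=1b
2) 618.557ms=1b +618.557ms=1b
3) 1237.113ms=2b +176.73ms=2/7b
4) 1413.844ms=16/7b +176.73ms=2/7b
5) 1590.574ms=18/7b +530.191ms=6/7b
6) 2120.766ms=24/7b +176.73ms=2/7b
7) 2297.496ms=26/7b +176.73ms=2/7b
8) 2474.227ms=4b +309.278ms=1/2b
9) 2783.505ms=9/2b +309.278ms=1/2b
10) 3092.784ms=5b +618.557ms=1b
Σ=6b of 6 (97bpm 2/4) — PASS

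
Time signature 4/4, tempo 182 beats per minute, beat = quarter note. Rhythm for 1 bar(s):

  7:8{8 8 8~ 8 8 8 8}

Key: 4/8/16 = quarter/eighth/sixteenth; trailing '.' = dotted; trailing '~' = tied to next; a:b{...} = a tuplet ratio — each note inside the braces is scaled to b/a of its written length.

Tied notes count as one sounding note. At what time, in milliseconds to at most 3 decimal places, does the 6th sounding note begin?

1. 0.0ms @ 0 + 188.383ms (4/7)
2. 188.383ms @ 4/7 + 188.383ms (4/7)
3. 376.766ms @ 8/7 + 376.766ms (8/7)
4. 753.532ms @ 16/7 + 188.383ms (4/7)
5. 941.915ms @ 20/7 + 188.383ms (4/7)
6. 1130.298ms @ 24/7 + 188.383ms (4/7)

note 6 onset = 24/7b = 1130.298ms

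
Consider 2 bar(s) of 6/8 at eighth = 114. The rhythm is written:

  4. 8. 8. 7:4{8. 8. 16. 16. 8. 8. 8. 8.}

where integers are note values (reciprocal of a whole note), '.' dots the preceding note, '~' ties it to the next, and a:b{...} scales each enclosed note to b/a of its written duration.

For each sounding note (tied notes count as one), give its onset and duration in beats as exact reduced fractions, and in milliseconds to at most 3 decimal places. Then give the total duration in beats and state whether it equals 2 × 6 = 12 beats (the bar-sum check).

1) 0.0ms=0b +1578.947ms=3b
2) 1578.947ms=3b +789.474ms=3/2b
3) 2368.421ms=9/2b +789.474ms=3/2b
4) 3157.895ms=6b +451.128ms=6/7b
5) 3609.023ms=48/7b +451.128ms=6/7b
6) 4060.15ms=54/7b +225.564ms=3/7b
7) 4285.714ms=57/7b +225.564ms=3/7b
8) 4511.278ms=60/7b +451.128ms=6/7b
9) 4962.406ms=66/7b +451.128ms=6/7b
10) 5413.534ms=72/7b +451.128ms=6/7b
11) 5864.662ms=78/7b +451.128ms=6/7b
Σ=12b of 12 (114bpm 6/8) — PASS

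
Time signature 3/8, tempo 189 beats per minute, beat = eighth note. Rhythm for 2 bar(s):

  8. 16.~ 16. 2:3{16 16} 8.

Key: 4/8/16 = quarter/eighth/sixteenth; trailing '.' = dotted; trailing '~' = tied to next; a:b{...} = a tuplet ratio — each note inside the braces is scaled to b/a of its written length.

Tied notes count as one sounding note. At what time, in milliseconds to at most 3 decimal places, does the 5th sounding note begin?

1. 0.0ms @ 0 + 476.19ms (3/2)
2. 476.19ms @ 3/2 + 476.19ms (3/2)
3. 952.381ms @ 3 + 238.095ms (3/4)
4. 1190.476ms @ 15/4 + 238.095ms (3/4)
5. 1428.571ms @ 9/2 + 476.19ms (3/2)

note 5 onset = 9/2b = 1428.571ms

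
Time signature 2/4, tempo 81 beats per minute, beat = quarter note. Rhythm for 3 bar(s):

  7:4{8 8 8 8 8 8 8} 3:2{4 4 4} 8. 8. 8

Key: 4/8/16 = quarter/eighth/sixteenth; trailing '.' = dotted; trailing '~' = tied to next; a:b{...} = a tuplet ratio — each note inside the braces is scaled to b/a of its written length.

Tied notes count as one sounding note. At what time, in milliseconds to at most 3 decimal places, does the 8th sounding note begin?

1. 0.0ms @ 0 + 211.64ms (2/7)
2. 211.64ms @ 2/7 + 211.64ms (2/7)
3. 423.28ms @ 4/7 + 211.64ms (2/7)
4. 634.921ms @ 6/7 + 211.64ms (2/7)
5. 846.561ms @ 8/7 + 211.64ms (2/7)
6. 1058.201ms @ 10/7 + 211.64ms (2/7)
7. 1269.841ms @ 12/7 + 211.64ms (2/7)
8. 1481.481ms @ 2 + 493.827ms (2/3)
9. 1975.309ms @ 8/3 + 493.827ms (2/3)
10. 2469.136ms @ 10/3 + 493.827ms (2/3)
11. 2962.963ms @ 4 + 555.556ms (3/4)
12. 3518.519ms @ 19/4 + 555.556ms (3/4)
13. 4074.074ms @ 11/2 + 370.37ms (1/2)

note 8 onset = 2b = 1481.481ms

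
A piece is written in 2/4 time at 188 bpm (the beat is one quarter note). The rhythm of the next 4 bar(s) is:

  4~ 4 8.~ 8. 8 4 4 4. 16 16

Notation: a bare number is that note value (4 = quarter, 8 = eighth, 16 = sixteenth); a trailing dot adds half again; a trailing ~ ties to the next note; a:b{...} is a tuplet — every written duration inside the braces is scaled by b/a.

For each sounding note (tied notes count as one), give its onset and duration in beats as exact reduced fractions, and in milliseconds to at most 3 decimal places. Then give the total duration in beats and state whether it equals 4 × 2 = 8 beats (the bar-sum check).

1) 0.0ms=0b +638.298ms=2b
2) 638.298ms=2b +478.723ms=3/2b
3) 1117.021ms=7/2b +159.574ms=1/2b
4) 1276.596ms=4b +319.149ms=1b
5) 1595.745ms=5b +319.149ms=1b
6) 1914.894ms=6b +478.723ms=3/2b
7) 2393.617ms=15/2b +79.787ms=1/4b
8) 2473.404ms=31/4b +79.787ms=1/4b
Σ=8b of 8 (188bpm 2/4) — PASS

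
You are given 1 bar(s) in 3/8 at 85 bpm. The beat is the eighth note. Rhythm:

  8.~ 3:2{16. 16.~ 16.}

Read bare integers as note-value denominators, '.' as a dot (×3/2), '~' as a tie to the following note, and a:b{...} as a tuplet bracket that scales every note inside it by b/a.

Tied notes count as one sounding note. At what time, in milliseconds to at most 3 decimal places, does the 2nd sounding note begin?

note 2 onset = 2b = 1411.765ms

1. 0.0ms @ 0 + 1411.765ms (2)
2. 1411.765ms @ 2 + 705.882ms (1)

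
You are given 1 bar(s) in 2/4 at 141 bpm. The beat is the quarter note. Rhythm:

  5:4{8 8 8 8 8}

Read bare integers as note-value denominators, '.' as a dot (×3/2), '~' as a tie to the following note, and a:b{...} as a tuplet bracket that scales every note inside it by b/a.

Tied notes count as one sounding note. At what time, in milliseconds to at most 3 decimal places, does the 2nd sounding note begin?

1. 0.0ms @ 0 + 170.213ms (2/5)
2. 170.213ms @ 2/5 + 170.213ms (2/5)
3. 340.426ms @ 4/5 + 170.213ms (2/5)
4. 510.638ms @ 6/5 + 170.213ms (2/5)
5. 680.851ms @ 8/5 + 170.213ms (2/5)

note 2 onset = 2/5b = 170.213ms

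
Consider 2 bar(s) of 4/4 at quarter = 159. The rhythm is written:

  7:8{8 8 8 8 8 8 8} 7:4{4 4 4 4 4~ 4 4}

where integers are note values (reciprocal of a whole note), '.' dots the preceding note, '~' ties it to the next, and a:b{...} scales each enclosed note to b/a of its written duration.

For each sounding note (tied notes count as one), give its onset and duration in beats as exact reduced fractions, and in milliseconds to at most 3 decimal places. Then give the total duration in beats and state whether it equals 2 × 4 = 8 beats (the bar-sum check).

1) 0.0ms=0b +215.633ms=4/7b
2) 215.633ms=4/7b +215.633ms=4/7b
3) 431.267ms=8/7b +215.633ms=4/7b
4) 646.9ms=12/7b +215.633ms=4/7b
5) 862.534ms=16/7b +215.633ms=4/7b
6) 1078.167ms=20/7b +215.633ms=4/7b
7) 1293.801ms=24/7b +215.633ms=4/7b
8) 1509.434ms=4b +215.633ms=4/7b
9) 1725.067ms=32/7b +215.633ms=4/7b
10) 1940.701ms=36/7b +215.633ms=4/7b
11) 2156.334ms=40/7b +215.633ms=4/7b
12) 2371.968ms=44/7b +431.267ms=8/7b
13) 2803.235ms=52/7b +215.633ms=4/7b
Σ=8b of 8 (159bpm 4/4) — PASS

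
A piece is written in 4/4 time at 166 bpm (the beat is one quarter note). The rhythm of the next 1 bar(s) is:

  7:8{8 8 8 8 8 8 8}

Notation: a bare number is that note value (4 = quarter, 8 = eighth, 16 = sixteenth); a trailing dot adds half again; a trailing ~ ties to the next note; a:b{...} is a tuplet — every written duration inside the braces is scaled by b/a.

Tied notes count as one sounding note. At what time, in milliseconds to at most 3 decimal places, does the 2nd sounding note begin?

note 2 onset = 4/7b = 206.54ms

1. 0.0ms @ 0 + 206.54ms (4/7)
2. 206.54ms @ 4/7 + 206.54ms (4/7)
3. 413.081ms @ 8/7 + 206.54ms (4/7)
4. 619.621ms @ 12/7 + 206.54ms (4/7)
5. 826.162ms @ 16/7 + 206.54ms (4/7)
6. 1032.702ms @ 20/7 + 206.54ms (4/7)
7. 1239.243ms @ 24/7 + 206.54ms (4/7)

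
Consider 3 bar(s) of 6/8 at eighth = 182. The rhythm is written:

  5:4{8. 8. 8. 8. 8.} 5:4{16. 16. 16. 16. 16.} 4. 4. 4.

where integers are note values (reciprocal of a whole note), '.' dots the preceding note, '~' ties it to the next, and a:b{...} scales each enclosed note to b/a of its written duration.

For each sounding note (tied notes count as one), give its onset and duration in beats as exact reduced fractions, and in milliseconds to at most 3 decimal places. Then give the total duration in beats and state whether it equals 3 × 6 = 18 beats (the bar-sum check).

1) 0.0ms=0b +395.604ms=6/5b
2) 395.604ms=6/5b +395.604ms=6/5b
3) 791.209ms=12/5b +395.604ms=6/5b
4) 1186.813ms=18/5b +395.604ms=6/5b
5) 1582.418ms=24/5b +395.604ms=6/5b
6) 1978.022ms=6b +197.802ms=3/5b
7) 2175.824ms=33/5b +197.802ms=3/5b
8) 2373.626ms=36/5b +197.802ms=3/5b
9) 2571.429ms=39/5b +197.802ms=3/5b
10) 2769.231ms=42/5b +197.802ms=3/5b
11) 2967.033ms=9b +989.011ms=3b
12) 3956.044ms=12b +989.011ms=3b
13) 4945.055ms=15b +989.011ms=3b
Σ=18b of 18 (182bpm 6/8) — PASS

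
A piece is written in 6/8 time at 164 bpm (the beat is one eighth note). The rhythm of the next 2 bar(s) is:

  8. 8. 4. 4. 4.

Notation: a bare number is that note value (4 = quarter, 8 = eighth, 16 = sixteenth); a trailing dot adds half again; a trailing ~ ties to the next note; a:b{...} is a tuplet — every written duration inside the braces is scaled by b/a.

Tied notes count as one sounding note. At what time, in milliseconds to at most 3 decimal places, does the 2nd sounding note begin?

note 2 onset = 3/2b = 548.78ms

1. 0.0ms @ 0 + 548.78ms (3/2)
2. 548.78ms @ 3/2 + 548.78ms (3/2)
3. 1097.561ms @ 3 + 1097.561ms (3)
4. 2195.122ms @ 6 + 1097.561ms (3)
5. 3292.683ms @ 9 + 1097.561ms (3)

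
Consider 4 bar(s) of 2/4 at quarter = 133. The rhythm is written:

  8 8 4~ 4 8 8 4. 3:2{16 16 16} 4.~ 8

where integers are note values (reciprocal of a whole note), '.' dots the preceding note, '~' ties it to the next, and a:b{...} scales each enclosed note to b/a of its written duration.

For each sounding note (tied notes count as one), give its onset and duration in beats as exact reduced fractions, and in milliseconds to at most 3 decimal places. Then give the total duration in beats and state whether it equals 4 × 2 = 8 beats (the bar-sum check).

1) 0.0ms=0b +225.564ms=1/2b
2) 225.564ms=1/2b +225.564ms=1/2b
3) 451.128ms=1b +902.256ms=2b
4) 1353.383ms=3b +225.564ms=1/2b
5) 1578.947ms=7/2b +225.564ms=1/2b
6) 1804.511ms=4b +676.692ms=3/2b
7) 2481.203ms=11/2b +75.188ms=1/6b
8) 2556.391ms=17/3b +75.188ms=1/6b
9) 2631.579ms=35/6b +75.188ms=1/6b
10) 2706.767ms=6b +902.256ms=2b
Σ=8b of 8 (133bpm 2/4) — PASS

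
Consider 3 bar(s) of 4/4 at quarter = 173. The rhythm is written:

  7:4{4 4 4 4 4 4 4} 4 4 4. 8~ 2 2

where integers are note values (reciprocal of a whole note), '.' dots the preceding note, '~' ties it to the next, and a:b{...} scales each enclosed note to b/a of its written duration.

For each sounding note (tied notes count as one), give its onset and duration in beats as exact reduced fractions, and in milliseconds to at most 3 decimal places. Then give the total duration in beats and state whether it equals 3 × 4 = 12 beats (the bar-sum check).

1) 0.0ms=0b +198.183ms=4/7b
2) 198.183ms=4/7b +198.183ms=4/7b
3) 396.367ms=8/7b +198.183ms=4/7b
4) 594.55ms=12/7b +198.183ms=4/7b
5) 792.733ms=16/7b +198.183ms=4/7b
6) 990.917ms=20/7b +198.183ms=4/7b
7) 1189.1ms=24/7b +198.183ms=4/7b
8) 1387.283ms=4b +346.821ms=1b
9) 1734.104ms=5b +346.821ms=1b
10) 2080.925ms=6b +520.231ms=3/2b
11) 2601.156ms=15/2b +867.052ms=5/2b
12) 3468.208ms=10b +693.642ms=2b
Σ=12b of 12 (173bpm 4/4) — PASS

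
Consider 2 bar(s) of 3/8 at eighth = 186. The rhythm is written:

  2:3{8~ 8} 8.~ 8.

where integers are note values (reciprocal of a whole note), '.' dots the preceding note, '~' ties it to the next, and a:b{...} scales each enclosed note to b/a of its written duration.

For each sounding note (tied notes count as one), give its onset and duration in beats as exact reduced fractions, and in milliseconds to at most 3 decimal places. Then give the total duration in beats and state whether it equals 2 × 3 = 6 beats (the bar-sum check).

1) 0.0ms=0b +967.742ms=3b
2) 967.742ms=3b +967.742ms=3b
Σ=6b of 6 (186bpm 3/8) — PASS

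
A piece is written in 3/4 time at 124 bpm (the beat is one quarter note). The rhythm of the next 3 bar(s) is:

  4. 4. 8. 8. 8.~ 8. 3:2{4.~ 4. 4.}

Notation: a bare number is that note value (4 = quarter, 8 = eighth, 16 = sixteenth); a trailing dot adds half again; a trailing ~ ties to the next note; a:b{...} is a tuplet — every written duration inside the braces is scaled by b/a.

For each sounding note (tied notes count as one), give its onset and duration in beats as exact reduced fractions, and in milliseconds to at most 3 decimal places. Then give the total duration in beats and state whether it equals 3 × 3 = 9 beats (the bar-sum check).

1) 0.0ms=0b +725.806ms=3/2b
2) 725.806ms=3/2b +725.806ms=3/2b
3) 1451.613ms=3b +362.903ms=3/4b
4) 1814.516ms=15/4b +362.903ms=3/4b
5) 2177.419ms=9/2b +725.806ms=3/2b
6) 2903.226ms=6b +967.742ms=2b
7) 3870.968ms=8b +483.871ms=1b
Σ=9b of 9 (124bpm 3/4) — PASS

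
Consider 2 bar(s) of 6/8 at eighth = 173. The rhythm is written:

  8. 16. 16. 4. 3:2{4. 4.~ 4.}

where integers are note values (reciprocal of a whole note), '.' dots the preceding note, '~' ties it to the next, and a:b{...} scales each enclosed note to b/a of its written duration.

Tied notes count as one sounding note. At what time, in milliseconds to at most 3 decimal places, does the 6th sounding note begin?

note 6 onset = 8b = 2774.566ms

1. 0.0ms @ 0 + 520.231ms (3/2)
2. 520.231ms @ 3/2 + 260.116ms (3/4)
3. 780.347ms @ 9/4 + 260.116ms (3/4)
4. 1040.462ms @ 3 + 1040.462ms (3)
5. 2080.925ms @ 6 + 693.642ms (2)
6. 2774.566ms @ 8 + 1387.283ms (4)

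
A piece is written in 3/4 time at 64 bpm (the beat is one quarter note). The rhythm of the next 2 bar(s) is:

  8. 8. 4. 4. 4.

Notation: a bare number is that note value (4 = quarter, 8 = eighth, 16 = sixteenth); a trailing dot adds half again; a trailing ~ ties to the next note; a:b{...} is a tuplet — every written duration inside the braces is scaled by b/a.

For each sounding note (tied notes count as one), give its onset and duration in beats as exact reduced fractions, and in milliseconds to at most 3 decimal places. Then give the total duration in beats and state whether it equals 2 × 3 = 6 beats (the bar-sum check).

1) 0.0ms=0b +703.125ms=3/4b
2) 703.125ms=3/4b +703.125ms=3/4b
3) 1406.25ms=3/2b +1406.25ms=3/2b
4) 2812.5ms=3b +1406.25ms=3/2b
5) 4218.75ms=9/2b +1406.25ms=3/2b
Σ=6b of 6 (64bpm 3/4) — PASS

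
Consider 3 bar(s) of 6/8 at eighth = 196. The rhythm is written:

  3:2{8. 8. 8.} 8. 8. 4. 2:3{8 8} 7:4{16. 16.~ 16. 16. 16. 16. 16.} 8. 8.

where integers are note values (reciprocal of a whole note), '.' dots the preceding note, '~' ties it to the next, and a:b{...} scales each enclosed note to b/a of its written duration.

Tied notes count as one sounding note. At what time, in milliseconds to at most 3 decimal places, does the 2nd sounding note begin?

note 2 onset = 1b = 306.122ms

1. 0.0ms @ 0 + 306.122ms (1)
2. 306.122ms @ 1 + 306.122ms (1)
3. 612.245ms @ 2 + 306.122ms (1)
4. 918.367ms @ 3 + 459.184ms (3/2)
5. 1377.551ms @ 9/2 + 459.184ms (3/2)
6. 1836.735ms @ 6 + 918.367ms (3)
7. 2755.102ms @ 9 + 459.184ms (3/2)
8. 3214.286ms @ 21/2 + 459.184ms (3/2)
9. 3673.469ms @ 12 + 131.195ms (3/7)
10. 3804.665ms @ 87/7 + 262.391ms (6/7)
11. 4067.055ms @ 93/7 + 131.195ms (3/7)
12. 4198.251ms @ 96/7 + 131.195ms (3/7)
13. 4329.446ms @ 99/7 + 131.195ms (3/7)
14. 4460.641ms @ 102/7 + 131.195ms (3/7)
15. 4591.837ms @ 15 + 459.184ms (3/2)
16. 5051.02ms @ 33/2 + 459.184ms (3/2)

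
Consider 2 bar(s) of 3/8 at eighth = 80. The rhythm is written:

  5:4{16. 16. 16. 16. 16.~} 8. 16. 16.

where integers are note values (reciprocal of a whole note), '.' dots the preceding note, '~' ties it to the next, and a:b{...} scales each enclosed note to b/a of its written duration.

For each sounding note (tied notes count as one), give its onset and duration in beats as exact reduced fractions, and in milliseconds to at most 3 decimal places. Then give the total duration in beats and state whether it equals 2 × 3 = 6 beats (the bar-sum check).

1) 0.0ms=0b +450.0ms=3/5b
2) 450.0ms=3/5b +450.0ms=3/5b
3) 900.0ms=6/5b +450.0ms=3/5b
4) 1350.0ms=9/5b +450.0ms=3/5b
5) 1800.0ms=12/5b +1575.0ms=21/10b
6) 3375.0ms=9/2b +562.5ms=3/4b
7) 3937.5ms=21/4b +562.5ms=3/4b
Σ=6b of 6 (80bpm 3/8) — PASS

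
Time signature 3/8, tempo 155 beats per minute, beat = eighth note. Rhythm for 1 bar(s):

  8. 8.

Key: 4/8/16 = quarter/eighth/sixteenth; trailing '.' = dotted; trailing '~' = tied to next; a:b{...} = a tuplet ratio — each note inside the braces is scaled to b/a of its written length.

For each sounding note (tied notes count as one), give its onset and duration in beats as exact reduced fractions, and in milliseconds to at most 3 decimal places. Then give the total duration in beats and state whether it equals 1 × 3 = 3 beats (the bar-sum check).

1) 0.0ms=0b +580.645ms=3/2b
2) 580.645ms=3/2b +580.645ms=3/2b
Σ=3b of 3 (155bpm 3/8) — PASS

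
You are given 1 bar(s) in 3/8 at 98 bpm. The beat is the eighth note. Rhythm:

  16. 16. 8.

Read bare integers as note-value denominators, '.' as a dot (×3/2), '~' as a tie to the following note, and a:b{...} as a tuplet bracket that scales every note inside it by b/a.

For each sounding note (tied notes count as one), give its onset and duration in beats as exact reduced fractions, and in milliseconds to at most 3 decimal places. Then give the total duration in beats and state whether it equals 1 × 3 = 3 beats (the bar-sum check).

1) 0.0ms=0b +459.184ms=3/4b
2) 459.184ms=3/4b +459.184ms=3/4b
3) 918.367ms=3/2b +918.367ms=3/2b
Σ=3b of 3 (98bpm 3/8) — PASS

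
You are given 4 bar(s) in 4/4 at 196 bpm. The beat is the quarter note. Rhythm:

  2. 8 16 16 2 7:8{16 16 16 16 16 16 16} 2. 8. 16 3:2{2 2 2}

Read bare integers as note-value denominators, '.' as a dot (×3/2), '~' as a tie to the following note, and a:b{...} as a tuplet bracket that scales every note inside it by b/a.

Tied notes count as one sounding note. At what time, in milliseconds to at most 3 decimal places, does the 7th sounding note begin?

1. 0.0ms @ 0 + 918.367ms (3)
2. 918.367ms @ 3 + 153.061ms (1/2)
3. 1071.429ms @ 7/2 + 76.531ms (1/4)
4. 1147.959ms @ 15/4 + 76.531ms (1/4)
5. 1224.49ms @ 4 + 612.245ms (2)
6. 1836.735ms @ 6 + 87.464ms (2/7)
7. 1924.198ms @ 44/7 + 87.464ms (2/7)
8. 2011.662ms @ 46/7 + 87.464ms (2/7)
9. 2099.125ms @ 48/7 + 87.464ms (2/7)
10. 2186.589ms @ 50/7 + 87.464ms (2/7)
11. 2274.052ms @ 52/7 + 87.464ms (2/7)
12. 2361.516ms @ 54/7 + 87.464ms (2/7)
13. 2448.98ms @ 8 + 918.367ms (3)
14. 3367.347ms @ 11 + 229.592ms (3/4)
15. 3596.939ms @ 47/4 + 76.531ms (1/4)
16. 3673.469ms @ 12 + 408.163ms (4/3)
17. 4081.633ms @ 40/3 + 408.163ms (4/3)
18. 4489.796ms @ 44/3 + 408.163ms (4/3)

note 7 onset = 44/7b = 1924.198ms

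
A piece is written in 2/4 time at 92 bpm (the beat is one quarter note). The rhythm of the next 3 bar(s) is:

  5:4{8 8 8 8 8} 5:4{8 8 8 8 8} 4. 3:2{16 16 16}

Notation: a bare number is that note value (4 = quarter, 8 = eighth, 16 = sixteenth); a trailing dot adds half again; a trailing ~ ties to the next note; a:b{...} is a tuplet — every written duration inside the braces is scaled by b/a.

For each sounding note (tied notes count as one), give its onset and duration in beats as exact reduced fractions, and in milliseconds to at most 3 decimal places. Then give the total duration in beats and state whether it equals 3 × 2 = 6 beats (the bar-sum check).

1) 0.0ms=0b +260.87ms=2/5b
2) 260.87ms=2/5b +260.87ms=2/5b
3) 521.739ms=4/5b +260.87ms=2/5b
4) 782.609ms=6/5b +260.87ms=2/5b
5) 1043.478ms=8/5b +260.87ms=2/5b
6) 1304.348ms=2b +260.87ms=2/5b
7) 1565.217ms=12/5b +260.87ms=2/5b
8) 1826.087ms=14/5b +260.87ms=2/5b
9) 2086.957ms=16/5b +260.87ms=2/5b
10) 2347.826ms=18/5b +260.87ms=2/5b
11) 2608.696ms=4b +978.261ms=3/2b
12) 3586.957ms=11/2b +108.696ms=1/6b
13) 3695.652ms=17/3b +108.696ms=1/6b
14) 3804.348ms=35/6b +108.696ms=1/6b
Σ=6b of 6 (92bpm 2/4) — PASS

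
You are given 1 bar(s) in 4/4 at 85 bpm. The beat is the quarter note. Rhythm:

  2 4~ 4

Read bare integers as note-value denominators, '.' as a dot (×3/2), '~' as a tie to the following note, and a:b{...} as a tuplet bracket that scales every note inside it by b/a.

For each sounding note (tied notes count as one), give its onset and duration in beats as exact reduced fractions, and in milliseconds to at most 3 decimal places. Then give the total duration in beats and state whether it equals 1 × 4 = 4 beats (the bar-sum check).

1) 0.0ms=0b +1411.765ms=2b
2) 1411.765ms=2b +1411.765ms=2b
Σ=4b of 4 (85bpm 4/4) — PASS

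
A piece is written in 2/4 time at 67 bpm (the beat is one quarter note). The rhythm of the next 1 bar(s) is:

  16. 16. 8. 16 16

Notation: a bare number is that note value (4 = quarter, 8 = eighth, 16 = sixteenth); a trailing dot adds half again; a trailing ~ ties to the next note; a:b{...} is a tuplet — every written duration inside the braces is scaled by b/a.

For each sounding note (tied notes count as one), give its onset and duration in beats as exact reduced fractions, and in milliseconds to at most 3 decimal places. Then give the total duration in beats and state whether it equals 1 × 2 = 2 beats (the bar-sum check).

1) 0.0ms=0b +335.821ms=3/8b
2) 335.821ms=3/8b +335.821ms=3/8b
3) 671.642ms=3/4b +671.642ms=3/4b
4) 1343.284ms=3/2b +223.881ms=1/4b
5) 1567.164ms=7/4b +223.881ms=1/4b
Σ=2b of 2 (67bpm 2/4) — PASS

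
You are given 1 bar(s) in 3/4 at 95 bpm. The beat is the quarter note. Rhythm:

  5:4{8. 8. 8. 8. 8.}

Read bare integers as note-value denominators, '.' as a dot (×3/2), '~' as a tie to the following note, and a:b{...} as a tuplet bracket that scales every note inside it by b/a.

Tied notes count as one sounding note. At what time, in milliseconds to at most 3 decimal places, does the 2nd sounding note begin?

note 2 onset = 3/5b = 378.947ms

1. 0.0ms @ 0 + 378.947ms (3/5)
2. 378.947ms @ 3/5 + 378.947ms (3/5)
3. 757.895ms @ 6/5 + 378.947ms (3/5)
4. 1136.842ms @ 9/5 + 378.947ms (3/5)
5. 1515.789ms @ 12/5 + 378.947ms (3/5)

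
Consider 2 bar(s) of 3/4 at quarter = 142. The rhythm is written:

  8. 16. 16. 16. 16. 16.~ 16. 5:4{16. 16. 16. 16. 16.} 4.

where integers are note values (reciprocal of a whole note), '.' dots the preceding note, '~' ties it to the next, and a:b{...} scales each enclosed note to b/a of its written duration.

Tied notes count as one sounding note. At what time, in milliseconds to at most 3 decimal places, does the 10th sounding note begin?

note 10 onset = 39/10b = 1647.887ms

1. 0.0ms @ 0 + 316.901ms (3/4)
2. 316.901ms @ 3/4 + 158.451ms (3/8)
3. 475.352ms @ 9/8 + 158.451ms (3/8)
4. 633.803ms @ 3/2 + 158.451ms (3/8)
5. 792.254ms @ 15/8 + 158.451ms (3/8)
6. 950.704ms @ 9/4 + 316.901ms (3/4)
7. 1267.606ms @ 3 + 126.761ms (3/10)
8. 1394.366ms @ 33/10 + 126.761ms (3/10)
9. 1521.127ms @ 18/5 + 126.761ms (3/10)
10. 1647.887ms @ 39/10 + 126.761ms (3/10)
11. 1774.648ms @ 21/5 + 126.761ms (3/10)
12. 1901.408ms @ 9/2 + 633.803ms (3/2)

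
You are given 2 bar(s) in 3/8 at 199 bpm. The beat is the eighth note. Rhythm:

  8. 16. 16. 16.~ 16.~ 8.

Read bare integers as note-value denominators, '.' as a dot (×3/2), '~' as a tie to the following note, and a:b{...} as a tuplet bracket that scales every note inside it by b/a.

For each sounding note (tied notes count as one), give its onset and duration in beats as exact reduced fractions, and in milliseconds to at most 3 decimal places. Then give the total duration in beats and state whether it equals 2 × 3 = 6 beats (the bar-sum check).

1) 0.0ms=0b +452.261ms=3/2b
2) 452.261ms=3/2b +226.131ms=3/4b
3) 678.392ms=9/4b +226.131ms=3/4b
4) 904.523ms=3b +904.523ms=3b
Σ=6b of 6 (199bpm 3/8) — PASS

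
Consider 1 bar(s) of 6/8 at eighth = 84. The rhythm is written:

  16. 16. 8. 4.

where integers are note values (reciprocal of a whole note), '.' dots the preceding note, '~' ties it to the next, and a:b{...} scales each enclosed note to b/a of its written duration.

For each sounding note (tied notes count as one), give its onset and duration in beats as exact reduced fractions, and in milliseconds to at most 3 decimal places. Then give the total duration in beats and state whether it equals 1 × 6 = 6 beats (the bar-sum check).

1) 0.0ms=0b +535.714ms=3/4b
2) 535.714ms=3/4b +535.714ms=3/4b
3) 1071.429ms=3/2b +1071.429ms=3/2b
4) 2142.857ms=3b +2142.857ms=3b
Σ=6b of 6 (84bpm 6/8) — PASS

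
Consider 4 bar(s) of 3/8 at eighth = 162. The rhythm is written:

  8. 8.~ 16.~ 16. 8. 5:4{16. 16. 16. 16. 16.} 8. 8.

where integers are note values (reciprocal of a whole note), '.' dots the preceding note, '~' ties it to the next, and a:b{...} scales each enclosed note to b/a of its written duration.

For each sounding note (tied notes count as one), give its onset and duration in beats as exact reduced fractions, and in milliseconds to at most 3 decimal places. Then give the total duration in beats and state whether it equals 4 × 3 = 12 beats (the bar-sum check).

1) 0.0ms=0b +555.556ms=3/2b
2) 555.556ms=3/2b +1111.111ms=3b
3) 1666.667ms=9/2b +555.556ms=3/2b
4) 2222.222ms=6b +222.222ms=3/5b
5) 2444.444ms=33/5b +222.222ms=3/5b
6) 2666.667ms=36/5b +222.222ms=3/5b
7) 2888.889ms=39/5b +222.222ms=3/5b
8) 3111.111ms=42/5b +222.222ms=3/5b
9) 3333.333ms=9b +555.556ms=3/2b
10) 3888.889ms=21/2b +555.556ms=3/2b
Σ=12b of 12 (162bpm 3/8) — PASS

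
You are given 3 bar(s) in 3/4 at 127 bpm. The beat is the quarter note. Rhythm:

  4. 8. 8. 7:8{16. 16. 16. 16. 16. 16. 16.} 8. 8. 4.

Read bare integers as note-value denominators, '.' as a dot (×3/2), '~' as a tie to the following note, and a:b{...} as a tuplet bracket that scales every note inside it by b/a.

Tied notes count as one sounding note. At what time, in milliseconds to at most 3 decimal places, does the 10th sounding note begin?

1. 0.0ms @ 0 + 708.661ms (3/2)
2. 708.661ms @ 3/2 + 354.331ms (3/4)
3. 1062.992ms @ 9/4 + 354.331ms (3/4)
4. 1417.323ms @ 3 + 202.475ms (3/7)
5. 1619.798ms @ 24/7 + 202.475ms (3/7)
6. 1822.272ms @ 27/7 + 202.475ms (3/7)
7. 2024.747ms @ 30/7 + 202.475ms (3/7)
8. 2227.222ms @ 33/7 + 202.475ms (3/7)
9. 2429.696ms @ 36/7 + 202.475ms (3/7)
10. 2632.171ms @ 39/7 + 202.475ms (3/7)
11. 2834.646ms @ 6 + 354.331ms (3/4)
12. 3188.976ms @ 27/4 + 354.331ms (3/4)
13. 3543.307ms @ 15/2 + 708.661ms (3/2)

note 10 onset = 39/7b = 2632.171ms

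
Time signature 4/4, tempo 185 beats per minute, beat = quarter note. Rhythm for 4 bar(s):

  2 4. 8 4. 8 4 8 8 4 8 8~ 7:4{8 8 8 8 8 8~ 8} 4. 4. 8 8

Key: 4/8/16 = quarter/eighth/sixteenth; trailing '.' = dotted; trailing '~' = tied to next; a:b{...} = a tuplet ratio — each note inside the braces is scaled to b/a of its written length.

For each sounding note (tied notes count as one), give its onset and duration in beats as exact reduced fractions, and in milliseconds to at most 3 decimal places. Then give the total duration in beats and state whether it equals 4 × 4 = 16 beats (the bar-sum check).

1) 0.0ms=0b +648.649ms=2b
2) 648.649ms=2b +486.486ms=3/2b
3) 1135.135ms=7/2b +162.162ms=1/2b
4) 1297.297ms=4b +486.486ms=3/2b
5) 1783.784ms=11/2b +162.162ms=1/2b
6) 1945.946ms=6b +324.324ms=1b
7) 2270.27ms=7b +162.162ms=1/2b
8) 2432.432ms=15/2b +162.162ms=1/2b
9) 2594.595ms=8b +324.324ms=1b
10) 2918.919ms=9b +162.162ms=1/2b
11) 3081.081ms=19/2b +254.826ms=11/14b
12) 3335.907ms=72/7b +92.664ms=2/7b
13) 3428.571ms=74/7b +92.664ms=2/7b
14) 3521.236ms=76/7b +92.664ms=2/7b
15) 3613.9ms=78/7b +92.664ms=2/7b
16) 3706.564ms=80/7b +185.328ms=4/7b
17) 3891.892ms=12b +486.486ms=3/2b
18) 4378.378ms=27/2b +486.486ms=3/2b
19) 4864.865ms=15b +162.162ms=1/2b
20) 5027.027ms=31/2b +162.162ms=1/2b
Σ=16b of 16 (185bpm 4/4) — PASS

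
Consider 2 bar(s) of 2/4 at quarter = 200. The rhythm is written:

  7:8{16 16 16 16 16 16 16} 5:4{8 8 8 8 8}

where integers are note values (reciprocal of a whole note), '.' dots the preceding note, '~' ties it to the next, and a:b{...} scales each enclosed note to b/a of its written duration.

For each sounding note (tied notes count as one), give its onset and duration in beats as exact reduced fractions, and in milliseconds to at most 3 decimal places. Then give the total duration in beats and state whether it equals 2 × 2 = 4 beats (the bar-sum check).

1) 0.0ms=0b +85.714ms=2/7b
2) 85.714ms=2/7b +85.714ms=2/7b
3) 171.429ms=4/7b +85.714ms=2/7b
4) 257.143ms=6/7b +85.714ms=2/7b
5) 342.857ms=8/7b +85.714ms=2/7b
6) 428.571ms=10/7b +85.714ms=2/7b
7) 514.286ms=12/7b +85.714ms=2/7b
8) 600.0ms=2b +120.0ms=2/5b
9) 720.0ms=12/5b +120.0ms=2/5b
10) 840.0ms=14/5b +120.0ms=2/5b
11) 960.0ms=16/5b +120.0ms=2/5b
12) 1080.0ms=18/5b +120.0ms=2/5b
Σ=4b of 4 (200bpm 2/4) — PASS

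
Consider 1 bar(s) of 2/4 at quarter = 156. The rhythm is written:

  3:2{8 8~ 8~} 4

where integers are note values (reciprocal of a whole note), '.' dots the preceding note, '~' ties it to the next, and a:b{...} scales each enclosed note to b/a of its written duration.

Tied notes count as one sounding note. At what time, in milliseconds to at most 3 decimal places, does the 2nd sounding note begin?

1. 0.0ms @ 0 + 128.205ms (1/3)
2. 128.205ms @ 1/3 + 641.026ms (5/3)

note 2 onset = 1/3b = 128.205ms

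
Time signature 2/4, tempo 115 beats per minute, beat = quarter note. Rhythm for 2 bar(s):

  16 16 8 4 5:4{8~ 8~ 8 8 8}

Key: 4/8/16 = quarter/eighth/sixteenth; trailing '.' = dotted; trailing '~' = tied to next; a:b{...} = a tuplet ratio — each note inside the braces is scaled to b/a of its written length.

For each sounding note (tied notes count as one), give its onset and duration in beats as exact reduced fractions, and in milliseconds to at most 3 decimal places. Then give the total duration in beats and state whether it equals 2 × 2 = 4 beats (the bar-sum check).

1) 0.0ms=0b +130.435ms=1/4b
2) 130.435ms=1/4b +130.435ms=1/4b
3) 260.87ms=1/2b +260.87ms=1/2b
4) 521.739ms=1b +521.739ms=1b
5) 1043.478ms=2b +626.087ms=6/5b
6) 1669.565ms=16/5b +208.696ms=2/5b
7) 1878.261ms=18/5b +208.696ms=2/5b
Σ=4b of 4 (115bpm 2/4) — PASS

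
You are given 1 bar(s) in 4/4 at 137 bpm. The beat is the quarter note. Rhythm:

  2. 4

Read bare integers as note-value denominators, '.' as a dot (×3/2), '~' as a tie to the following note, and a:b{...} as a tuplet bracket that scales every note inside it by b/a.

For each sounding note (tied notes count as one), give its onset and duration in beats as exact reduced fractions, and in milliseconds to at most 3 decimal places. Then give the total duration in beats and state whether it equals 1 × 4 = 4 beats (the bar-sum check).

1) 0.0ms=0b +1313.869ms=3b
2) 1313.869ms=3b +437.956ms=1b
Σ=4b of 4 (137bpm 4/4) — PASS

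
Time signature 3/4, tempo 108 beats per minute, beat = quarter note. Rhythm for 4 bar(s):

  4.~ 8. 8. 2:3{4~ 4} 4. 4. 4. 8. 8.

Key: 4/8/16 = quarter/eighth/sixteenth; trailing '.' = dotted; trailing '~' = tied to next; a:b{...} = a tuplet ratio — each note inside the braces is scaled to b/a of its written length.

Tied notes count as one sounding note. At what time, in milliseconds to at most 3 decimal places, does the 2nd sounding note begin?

1. 0.0ms @ 0 + 1250.0ms (9/4)
2. 1250.0ms @ 9/4 + 416.667ms (3/4)
3. 1666.667ms @ 3 + 1666.667ms (3)
4. 3333.333ms @ 6 + 833.333ms (3/2)
5. 4166.667ms @ 15/2 + 833.333ms (3/2)
6. 5000.0ms @ 9 + 833.333ms (3/2)
7. 5833.333ms @ 21/2 + 416.667ms (3/4)
8. 6250.0ms @ 45/4 + 416.667ms (3/4)

note 2 onset = 9/4b = 1250.0ms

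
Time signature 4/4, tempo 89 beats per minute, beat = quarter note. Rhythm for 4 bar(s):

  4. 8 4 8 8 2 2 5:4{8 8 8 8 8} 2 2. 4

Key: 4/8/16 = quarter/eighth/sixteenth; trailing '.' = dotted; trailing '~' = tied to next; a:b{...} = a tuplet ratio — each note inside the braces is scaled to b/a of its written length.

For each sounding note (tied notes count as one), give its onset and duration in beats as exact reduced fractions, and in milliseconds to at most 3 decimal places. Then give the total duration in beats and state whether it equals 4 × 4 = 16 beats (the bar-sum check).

1) 0.0ms=0b +1011.236ms=3/2b
2) 1011.236ms=3/2b +337.079ms=1/2b
3) 1348.315ms=2b +674.157ms=1b
4) 2022.472ms=3b +337.079ms=1/2b
5) 2359.551ms=7/2b +337.079ms=1/2b
6) 2696.629ms=4b +1348.315ms=2b
7) 4044.944ms=6b +1348.315ms=2b
8) 5393.258ms=8b +269.663ms=2/5b
9) 5662.921ms=42/5b +269.663ms=2/5b
10) 5932.584ms=44/5b +269.663ms=2/5b
11) 6202.247ms=46/5b +269.663ms=2/5b
12) 6471.91ms=48/5b +269.663ms=2/5b
13) 6741.573ms=10b +1348.315ms=2b
14) 8089.888ms=12b +2022.472ms=3b
15) 10112.36ms=15b +674.157ms=1b
Σ=16b of 16 (89bpm 4/4) — PASS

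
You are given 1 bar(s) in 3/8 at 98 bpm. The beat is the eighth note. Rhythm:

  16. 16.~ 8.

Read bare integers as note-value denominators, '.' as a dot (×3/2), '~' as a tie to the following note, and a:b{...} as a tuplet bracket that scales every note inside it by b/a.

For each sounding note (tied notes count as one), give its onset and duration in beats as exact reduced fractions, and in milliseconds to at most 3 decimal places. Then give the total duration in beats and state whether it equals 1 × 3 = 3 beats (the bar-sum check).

1) 0.0ms=0b +459.184ms=3/4b
2) 459.184ms=3/4b +1377.551ms=9/4b
Σ=3b of 3 (98bpm 3/8) — PASS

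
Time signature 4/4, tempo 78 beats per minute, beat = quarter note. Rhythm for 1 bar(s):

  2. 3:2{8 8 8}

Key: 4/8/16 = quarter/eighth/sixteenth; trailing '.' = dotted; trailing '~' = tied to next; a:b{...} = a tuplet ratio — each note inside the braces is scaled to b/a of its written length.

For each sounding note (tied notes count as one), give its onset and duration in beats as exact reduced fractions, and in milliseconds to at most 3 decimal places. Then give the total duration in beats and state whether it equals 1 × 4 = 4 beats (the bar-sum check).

1) 0.0ms=0b +2307.692ms=3b
2) 2307.692ms=3b +256.41ms=1/3b
3) 2564.103ms=10/3b +256.41ms=1/3b
4) 2820.513ms=11/3b +256.41ms=1/3b
Σ=4b of 4 (78bpm 4/4) — PASS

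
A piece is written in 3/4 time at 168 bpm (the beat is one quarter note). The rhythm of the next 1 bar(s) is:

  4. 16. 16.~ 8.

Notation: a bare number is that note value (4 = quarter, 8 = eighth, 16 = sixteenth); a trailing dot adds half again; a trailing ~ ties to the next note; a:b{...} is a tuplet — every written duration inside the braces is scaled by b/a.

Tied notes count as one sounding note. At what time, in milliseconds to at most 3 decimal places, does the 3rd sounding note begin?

note 3 onset = 15/8b = 669.643ms

1. 0.0ms @ 0 + 535.714ms (3/2)
2. 535.714ms @ 3/2 + 133.929ms (3/8)
3. 669.643ms @ 15/8 + 401.786ms (9/8)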